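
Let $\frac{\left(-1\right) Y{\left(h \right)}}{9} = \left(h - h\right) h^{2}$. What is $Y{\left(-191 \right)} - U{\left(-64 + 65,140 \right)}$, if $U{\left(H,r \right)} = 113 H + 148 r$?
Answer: $-20833$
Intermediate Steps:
$Y{\left(h \right)} = 0$ ($Y{\left(h \right)} = - 9 \left(h - h\right) h^{2} = - 9 \cdot 0 h^{2} = \left(-9\right) 0 = 0$)
$Y{\left(-191 \right)} - U{\left(-64 + 65,140 \right)} = 0 - \left(113 \left(-64 + 65\right) + 148 \cdot 140\right) = 0 - \left(113 \cdot 1 + 20720\right) = 0 - \left(113 + 20720\right) = 0 - 20833 = -20833$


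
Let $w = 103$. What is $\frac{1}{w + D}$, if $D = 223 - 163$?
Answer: $\frac{1}{163} \approx 0.006135$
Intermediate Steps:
$D = 60$ ($D = 223 - 163 = 60$)
$\frac{1}{w + D} = \frac{1}{103 + 60} = \frac{1}{163}$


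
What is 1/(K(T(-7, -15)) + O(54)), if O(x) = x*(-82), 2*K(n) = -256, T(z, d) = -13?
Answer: -1/4556 ≈ -0.00021949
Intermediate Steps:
K(n) = -128 (K(n) = (½)*(-256) = -128)
O(x) = -82*x
1/(K(T(-7, -15)) + O(54)) = 1/(-128 - 82*54) = 1/(-128 - 4428) = 1/(-4556) = -1/4556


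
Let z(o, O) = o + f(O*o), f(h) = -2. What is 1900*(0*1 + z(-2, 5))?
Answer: -7600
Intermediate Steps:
z(o, O) = -2 + o (z(o, O) = o - 2 = -2 + o)
1900*(0*1 + z(-2, 5)) = 1900*(0*1 + (-2 - 2)) = 1900*(0 - 4) = 1900*(-4) = -7600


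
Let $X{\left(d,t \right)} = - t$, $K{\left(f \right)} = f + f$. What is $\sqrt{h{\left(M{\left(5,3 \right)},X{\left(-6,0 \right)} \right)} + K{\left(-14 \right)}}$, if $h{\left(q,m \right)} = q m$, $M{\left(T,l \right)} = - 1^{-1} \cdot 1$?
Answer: $2 i \sqrt{7} \approx 5.2915 i$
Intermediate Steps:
$K{\left(f \right)} = 2 f$
$M{\left(T,l \right)} = -1$ ($M{\left(T,l \right)} = \left(-1\right) 1 \cdot 1 = \left(-1\right) 1 = -1$)
$h{\left(q,m \right)} = m q$
$\sqrt{h{\left(M{\left(5,3 \right)},X{\left(-6,0 \right)} \right)} + K{\left(-14 \right)}} = \sqrt{\left(-1\right) 0 \left(-1\right) + 2 \left(-14\right)} = \sqrt{0 \left(-1\right) - 28} = \sqrt{0 - 28} = \sqrt{-28} = 2 i \sqrt{7}$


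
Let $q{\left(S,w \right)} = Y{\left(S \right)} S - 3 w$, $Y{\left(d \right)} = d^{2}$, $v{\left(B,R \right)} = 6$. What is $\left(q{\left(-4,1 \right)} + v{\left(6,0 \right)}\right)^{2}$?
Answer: $3721$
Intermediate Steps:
$q{\left(S,w \right)} = S^{3} - 3 w$ ($q{\left(S,w \right)} = S^{2} S - 3 w = S^{3} - 3 w$)
$\left(q{\left(-4,1 \right)} + v{\left(6,0 \right)}\right)^{2} = \left(\left(\left(-4\right)^{3} - 3\right) + 6\right)^{2} = \left(\left(-64 - 3\right) + 6\right)^{2} = \left(-67 + 6\right)^{2} = \left(-61\right)^{2} = 3721$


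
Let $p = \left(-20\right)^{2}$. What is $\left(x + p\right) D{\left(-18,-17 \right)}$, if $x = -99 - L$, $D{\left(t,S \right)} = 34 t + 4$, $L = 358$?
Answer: $34656$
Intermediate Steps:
$D{\left(t,S \right)} = 4 + 34 t$
$p = 400$
$x = -457$ ($x = -99 - 358 = -457$)
$\left(x + p\right) D{\left(-18,-17 \right)} = \left(-457 + 400\right) \left(4 + 34 \left(-18\right)\right) = - 57 \left(4 - 612\right) = \left(-57\right) \left(-608\right) = 34656$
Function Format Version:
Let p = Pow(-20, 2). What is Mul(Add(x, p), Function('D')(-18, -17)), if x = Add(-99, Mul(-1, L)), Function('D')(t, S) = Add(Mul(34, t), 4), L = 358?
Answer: 34656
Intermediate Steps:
Function('D')(t, S) = Add(4, Mul(34, t))
p = 400
x = -457 (x = Add(-99, Mul(-1, 358)) = Add(-99, -358) = -457)
Mul(Add(x, p), Function('D')(-18, -17)) = Mul(Add(-457, 400), Add(4, Mul(34, -18))) = Mul(-57, Add(4, -612)) = Mul(-57, -608) = 34656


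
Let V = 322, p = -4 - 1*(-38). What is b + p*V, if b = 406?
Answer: 11354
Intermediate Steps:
p = 34 (p = -4 + 38 = 34)
b + p*V = 406 + 34*322 = 406 + 10948 = 11354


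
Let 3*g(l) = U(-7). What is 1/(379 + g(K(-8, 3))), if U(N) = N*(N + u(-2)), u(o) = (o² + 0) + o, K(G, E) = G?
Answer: 3/1172 ≈ 0.0025597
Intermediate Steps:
u(o) = o + o² (u(o) = o² + o = o + o²)
U(N) = N*(2 + N) (U(N) = N*(N - 2*(1 - 2)) = N*(N - 2*(-1)) = N*(N + 2) = N*(2 + N))
g(l) = 35/3 (g(l) = (-7*(2 - 7))/3 = (-7*(-5))/3 = (⅓)*35 = 35/3)
1/(379 + g(K(-8, 3))) = 1/(379 + 35/3) = 1/(1172/3) = 3/1172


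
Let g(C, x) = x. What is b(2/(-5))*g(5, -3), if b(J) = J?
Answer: 6/5 ≈ 1.2000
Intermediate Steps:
b(2/(-5))*g(5, -3) = (2/(-5))*(-3) = (2*(-⅕))*(-3) = -⅖*(-3) = 6/5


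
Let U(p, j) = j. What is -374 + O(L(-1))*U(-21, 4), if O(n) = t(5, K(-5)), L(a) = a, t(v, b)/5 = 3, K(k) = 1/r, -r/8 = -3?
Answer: -314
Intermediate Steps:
r = 24 (r = -8*(-3) = 24)
K(k) = 1/24
t(v, b) = 15 (t(v, b) = 5*3 = 15)
O(n) = 15
-374 + O(L(-1))*U(-21, 4) = -374 + 15*4 = -374 + 60 = -314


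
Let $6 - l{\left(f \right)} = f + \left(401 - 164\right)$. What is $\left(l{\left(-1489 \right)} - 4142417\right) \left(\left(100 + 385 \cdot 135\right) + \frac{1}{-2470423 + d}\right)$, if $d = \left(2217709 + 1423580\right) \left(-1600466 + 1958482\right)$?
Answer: $- \frac{281130487949223492081084}{1303637252201} \approx -2.1565 \cdot 10^{11}$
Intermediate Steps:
$l{\left(f \right)} = -231 - f$ ($l{\left(f \right)} = 6 - \left(f + \left(401 - 164\right)\right) = 6 - \left(f + 237\right) = 6 - \left(237 + f\right) = -231 - f$)
$d = 1303639722624$ ($d = 3641289 \cdot 358016 = 1303639722624$)
$\left(l{\left(-1489 \right)} - 4142417\right) \left(\left(100 + 385 \cdot 135\right) + \frac{1}{-2470423 + d}\right) = \left(\left(-231 - -1489\right) - 4142417\right) \left(\left(100 + 385 \cdot 135\right) + \frac{1}{-2470423 + 1303639722624}\right) = \left(\left(-231 + 1489\right) - 4142417\right) \left(\left(100 + 51975\right) + \frac{1}{1303637252201}\right) = \left(1258 - 4142417\right) \left(52075 + \frac{1}{1303637252201}\right) = \left(-4141159\right) \frac{67886909908367076}{1303637252201} = - \frac{281130487949223492081084}{1303637252201}$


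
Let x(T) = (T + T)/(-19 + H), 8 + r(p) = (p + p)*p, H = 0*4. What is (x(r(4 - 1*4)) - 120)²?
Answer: 5125696/361 ≈ 14199.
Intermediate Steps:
H = 0
r(p) = -8 + 2*p² (r(p) = -8 + (p + p)*p = -8 + (2*p)*p = -8 + 2*p²)
x(T) = -2*T/19 (x(T) = (T + T)/(-19 + 0) = (2*T)/(-19) = (2*T)*(-1/19) = -2*T/19)
(x(r(4 - 1*4)) - 120)² = (-2*(-8 + 2*(4 - 1*4)²)/19 - 120)² = (-2*(-8 + 2*(4 - 4)²)/19 - 120)² = (-2*(-8 + 2*0²)/19 - 120)² = (-2*(-8 + 2*0)/19 - 120)² = (-2*(-8 + 0)/19 - 120)² = (-2/19*(-8) - 120)² = (16/19 - 120)² = (-2264/19)² = 5125696/361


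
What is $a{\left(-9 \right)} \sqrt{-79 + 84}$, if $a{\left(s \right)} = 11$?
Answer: $11 \sqrt{5} \approx 24.597$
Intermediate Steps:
$a{\left(-9 \right)} \sqrt{-79 + 84} = 11 \sqrt{-79 + 84} = 11 \sqrt{5}$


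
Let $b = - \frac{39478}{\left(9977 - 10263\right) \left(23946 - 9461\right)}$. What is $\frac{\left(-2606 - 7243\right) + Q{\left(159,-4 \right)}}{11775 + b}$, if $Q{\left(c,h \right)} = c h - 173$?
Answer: $- \frac{11038250795}{12195112432} \approx -0.90514$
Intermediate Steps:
$Q{\left(c,h \right)} = -173 + c h$
$b = \frac{19739}{2071355}$ ($b = - \frac{39478}{\left(-286\right) 14485} = - \frac{39478}{-4142710} = \left(-39478\right) \left(- \frac{1}{4142710}\right) = \frac{19739}{2071355} \approx 0.0095295$)
$\frac{\left(-2606 - 7243\right) + Q{\left(159,-4 \right)}}{11775 + b} = \frac{\left(-2606 - 7243\right) + \left(-173 + 159 \left(-4\right)\right)}{11775 + \frac{19739}{2071355}} = \frac{\left(-2606 - 7243\right) - 809}{\frac{24390224864}{2071355}} = \left(-9849 - 809\right) \frac{2071355}{24390224864} = \left(-10658\right) \frac{2071355}{24390224864} = - \frac{11038250795}{12195112432}$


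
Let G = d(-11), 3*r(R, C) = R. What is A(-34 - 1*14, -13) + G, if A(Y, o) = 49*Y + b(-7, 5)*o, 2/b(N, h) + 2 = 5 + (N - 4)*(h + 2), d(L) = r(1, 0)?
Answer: -260996/111 ≈ -2351.3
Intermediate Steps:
r(R, C) = R/3
d(L) = ⅓ (d(L) = (⅓)*1 = ⅓)
G = ⅓ ≈ 0.33333
b(N, h) = 2/(3 + (-4 + N)*(2 + h)) (b(N, h) = 2/(-2 + (5 + (N - 4)*(h + 2))) = 2/(-2 + (5 + (-4 + N)*(2 + h))) = 2/(3 + (-4 + N)*(2 + h)))
A(Y, o) = 49*Y - o/37 (A(Y, o) = 49*Y + (2/(-5 - 4*5 + 2*(-7) - 7*5))*o = 49*Y + (2/(-5 - 20 - 14 - 35))*o = 49*Y + (2/(-74))*o = 49*Y + (2*(-1/74))*o = 49*Y - o/37)
A(-34 - 1*14, -13) + G = (49*(-34 - 1*14) - 1/37*(-13)) + ⅓ = (49*(-34 - 14) + 13/37) + ⅓ = (49*(-48) + 13/37) + ⅓ = (-2352 + 13/37) + ⅓ = -87011/37 + ⅓ = -260996/111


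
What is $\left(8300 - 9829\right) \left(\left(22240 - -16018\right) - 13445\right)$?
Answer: $-37939077$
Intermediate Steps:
$\left(8300 - 9829\right) \left(\left(22240 - -16018\right) - 13445\right) = - 1529 \left(\left(22240 + 16018\right) - 13445\right) = - 1529 \left(38258 - 13445\right) = \left(-1529\right) 24813 = -37939077$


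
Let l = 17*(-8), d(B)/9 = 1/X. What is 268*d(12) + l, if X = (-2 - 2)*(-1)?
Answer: 467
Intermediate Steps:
X = 4 (X = -4*(-1) = 4)
d(B) = 9/4
l = -136
268*d(12) + l = 268*(9/4) - 136 = 603 - 136 = 467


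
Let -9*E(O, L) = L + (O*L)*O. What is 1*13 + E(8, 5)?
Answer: -208/9 ≈ -23.111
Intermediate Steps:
E(O, L) = -L/9 - L*O²/9 (E(O, L) = -(L + (O*L)*O)/9 = -(L + (L*O)*O)/9 = -(L + L*O²)/9 = -L/9 - L*O²/9)
1*13 + E(8, 5) = 1*13 - ⅑*5*(1 + 8²) = 13 - ⅑*5*(1 + 64) = 13 - ⅑*5*65 = 13 - 325/9 = -208/9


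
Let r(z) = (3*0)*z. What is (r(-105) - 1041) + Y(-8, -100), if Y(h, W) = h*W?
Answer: -241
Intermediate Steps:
Y(h, W) = W*h
r(z) = 0 (r(z) = 0*z = 0)
(r(-105) - 1041) + Y(-8, -100) = (0 - 1041) - 100*(-8) = -1041 + 800 = -241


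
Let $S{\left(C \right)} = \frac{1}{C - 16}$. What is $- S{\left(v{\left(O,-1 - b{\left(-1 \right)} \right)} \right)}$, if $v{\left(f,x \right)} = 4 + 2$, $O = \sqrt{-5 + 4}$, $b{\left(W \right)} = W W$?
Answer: $\frac{1}{10} \approx 0.1$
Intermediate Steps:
$b{\left(W \right)} = W^{2}$
$O = i$ ($O = \sqrt{-1} = i \approx 1.0 i$)
$v{\left(f,x \right)} = 6$
$S{\left(C \right)} = \frac{1}{-16 + C}$
$- S{\left(v{\left(O,-1 - b{\left(-1 \right)} \right)} \right)} = - \frac{1}{-16 + 6} = - \frac{1}{-10} = \left(-1\right) \left(- \frac{1}{10}\right) = \frac{1}{10}$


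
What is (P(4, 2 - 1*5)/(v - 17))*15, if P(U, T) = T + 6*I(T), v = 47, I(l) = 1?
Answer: 3/2 ≈ 1.5000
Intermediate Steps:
P(U, T) = 6 + T (P(U, T) = T + 6*1 = T + 6 = 6 + T)
(P(4, 2 - 1*5)/(v - 17))*15 = ((6 + (2 - 1*5))/(47 - 17))*15 = ((6 + (2 - 5))/30)*15 = ((6 - 3)*(1/30))*15 = (3*(1/30))*15 = (1/10)*15 = 3/2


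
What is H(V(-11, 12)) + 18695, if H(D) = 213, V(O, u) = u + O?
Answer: 18908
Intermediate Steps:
V(O, u) = O + u
H(V(-11, 12)) + 18695 = 213 + 18695 = 18908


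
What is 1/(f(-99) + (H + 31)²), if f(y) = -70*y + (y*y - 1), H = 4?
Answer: 1/17955 ≈ 5.5695e-5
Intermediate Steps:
f(y) = -1 + y² - 70*y (f(y) = -70*y + (y² - 1) = -70*y + (-1 + y²) = -1 + y² - 70*y)
1/(f(-99) + (H + 31)²) = 1/((-1 + (-99)² - 70*(-99)) + (4 + 31)²) = 1/((-1 + 9801 + 6930) + 35²) = 1/(16730 + 1225) = 1/17955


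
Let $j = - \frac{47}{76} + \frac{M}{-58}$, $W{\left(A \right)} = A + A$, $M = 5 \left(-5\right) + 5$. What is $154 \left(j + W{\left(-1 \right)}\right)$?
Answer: $- \frac{385847}{1102} \approx -350.13$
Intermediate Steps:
$M = -20$ ($M = -25 + 5 = -20$)
$W{\left(A \right)} = 2 A$
$j = - \frac{603}{2204}$ ($j = - \frac{47}{76} - \frac{20}{-58} = \left(-47\right) \frac{1}{76} - - \frac{10}{29} = - \frac{47}{76} + \frac{10}{29} = - \frac{603}{2204} \approx -0.27359$)
$154 \left(j + W{\left(-1 \right)}\right) = 154 \left(- \frac{603}{2204} + 2 \left(-1\right)\right) = 154 \left(- \frac{603}{2204} - 2\right) = 154 \left(- \frac{5011}{2204}\right) = - \frac{385847}{1102}$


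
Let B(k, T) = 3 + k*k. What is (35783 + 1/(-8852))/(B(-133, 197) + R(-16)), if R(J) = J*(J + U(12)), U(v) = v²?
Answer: 316751115/138480688 ≈ 2.2873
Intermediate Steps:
R(J) = J*(144 + J) (R(J) = J*(J + 12²) = J*(J + 144) = J*(144 + J))
B(k, T) = 3 + k²
(35783 + 1/(-8852))/(B(-133, 197) + R(-16)) = (35783 + 1/(-8852))/((3 + (-133)²) - 16*(144 - 16)) = (35783 - 1/8852)/((3 + 17689) - 16*128) = 316751115/(8852*(17692 - 2048)) = (316751115/8852)/15644 = (316751115/8852)*(1/15644) = 316751115/138480688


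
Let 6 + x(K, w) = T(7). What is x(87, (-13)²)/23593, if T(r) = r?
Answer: 1/23593 ≈ 4.2385e-5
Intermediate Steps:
x(K, w) = 1 (x(K, w) = -6 + 7 = 1)
x(87, (-13)²)/23593 = 1/23593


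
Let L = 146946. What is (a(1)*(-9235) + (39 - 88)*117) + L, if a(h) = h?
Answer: 131978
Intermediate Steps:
(a(1)*(-9235) + (39 - 88)*117) + L = (1*(-9235) + (39 - 88)*117) + 146946 = (-9235 - 49*117) + 146946 = (-9235 - 5733) + 146946 = -14968 + 146946 = 131978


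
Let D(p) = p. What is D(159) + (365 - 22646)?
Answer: -22122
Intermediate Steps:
D(159) + (365 - 22646) = 159 + (365 - 22646) = 159 - 22281 = -22122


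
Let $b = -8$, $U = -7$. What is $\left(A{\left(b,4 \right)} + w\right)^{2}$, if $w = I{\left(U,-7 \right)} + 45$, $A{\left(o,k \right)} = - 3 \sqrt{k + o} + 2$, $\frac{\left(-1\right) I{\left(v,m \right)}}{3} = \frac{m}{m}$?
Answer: $1900 - 528 i \approx 1900.0 - 528.0 i$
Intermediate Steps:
$I{\left(v,m \right)} = -3$ ($I{\left(v,m \right)} = - 3 \frac{m}{m} = \left(-3\right) 1 = -3$)
$A{\left(o,k \right)} = 2 - 3 \sqrt{k + o}$
$w = 42$ ($w = -3 + 45 = 42$)
$\left(A{\left(b,4 \right)} + w\right)^{2} = \left(\left(2 - 3 \sqrt{4 - 8}\right) + 42\right)^{2} = \left(\left(2 - 3 \sqrt{-4}\right) + 42\right)^{2} = \left(\left(2 - 3 \cdot 2 i\right) + 42\right)^{2} = \left(\left(2 - 6 i\right) + 42\right)^{2} = \left(44 - 6 i\right)^{2}$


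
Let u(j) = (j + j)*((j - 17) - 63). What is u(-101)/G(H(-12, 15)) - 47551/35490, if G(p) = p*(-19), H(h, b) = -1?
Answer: 185240273/96330 ≈ 1923.0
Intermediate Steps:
G(p) = -19*p
u(j) = 2*j*(-80 + j) (u(j) = (2*j)*((-17 + j) - 63) = (2*j)*(-80 + j) = 2*j*(-80 + j))
u(-101)/G(H(-12, 15)) - 47551/35490 = (2*(-101)*(-80 - 101))/((-19*(-1))) - 47551/35490 = (2*(-101)*(-181))/19 - 47551*1/35490 = 36562*(1/19) - 6793/5070 = 36562/19 - 6793/5070 = 185240273/96330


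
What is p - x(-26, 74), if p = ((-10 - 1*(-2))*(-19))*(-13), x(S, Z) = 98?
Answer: -2074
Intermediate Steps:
p = -1976 (p = ((-10 + 2)*(-19))*(-13) = -8*(-19)*(-13) = 152*(-13) = -1976)
p - x(-26, 74) = -1976 - 1*98 = -1976 - 98 = -2074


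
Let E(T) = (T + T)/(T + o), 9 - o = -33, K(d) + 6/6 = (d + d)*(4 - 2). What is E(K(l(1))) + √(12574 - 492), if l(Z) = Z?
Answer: 2/15 + √12082 ≈ 110.05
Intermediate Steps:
K(d) = -1 + 4*d (K(d) = -1 + (d + d)*(4 - 2) = -1 + (2*d)*2 = -1 + 4*d)
o = 42 (o = 9 - 1*(-33) = 9 + 33 = 42)
E(T) = 2*T/(42 + T) (E(T) = (T + T)/(T + 42) = (2*T)/(42 + T) = 2*T/(42 + T))
E(K(l(1))) + √(12574 - 492) = 2*(-1 + 4*1)/(42 + (-1 + 4*1)) + √(12574 - 492) = 2*(-1 + 4)/(42 + (-1 + 4)) + √12082 = 2*3/(42 + 3) + √12082 = 2*3/45 + √12082 = 2*3*(1/45) + √12082 = 2/15 + √12082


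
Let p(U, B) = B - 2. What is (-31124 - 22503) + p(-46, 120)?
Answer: -53509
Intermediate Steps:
p(U, B) = -2 + B
(-31124 - 22503) + p(-46, 120) = (-31124 - 22503) + (-2 + 120) = -53627 + 118 = -53509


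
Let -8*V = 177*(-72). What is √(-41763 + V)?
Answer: I*√40170 ≈ 200.42*I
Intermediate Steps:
V = 1593 (V = -177*(-72)/8 = -⅛*(-12744) = 1593)
√(-41763 + V) = √(-41763 + 1593) = √(-40170) = I*√40170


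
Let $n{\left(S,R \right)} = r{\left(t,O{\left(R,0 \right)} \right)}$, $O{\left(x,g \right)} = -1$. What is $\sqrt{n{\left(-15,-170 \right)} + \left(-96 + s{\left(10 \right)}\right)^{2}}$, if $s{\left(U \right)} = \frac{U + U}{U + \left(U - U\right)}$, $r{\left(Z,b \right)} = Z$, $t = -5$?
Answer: $\sqrt{8831} \approx 93.973$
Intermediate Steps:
$n{\left(S,R \right)} = -5$
$s{\left(U \right)} = 2$ ($s{\left(U \right)} = \frac{2 U}{U + 0} = \frac{2 U}{U} = 2$)
$\sqrt{n{\left(-15,-170 \right)} + \left(-96 + s{\left(10 \right)}\right)^{2}} = \sqrt{-5 + \left(-96 + 2\right)^{2}} = \sqrt{-5 + \left(-94\right)^{2}} = \sqrt{-5 + 8836} = \sqrt{8831}$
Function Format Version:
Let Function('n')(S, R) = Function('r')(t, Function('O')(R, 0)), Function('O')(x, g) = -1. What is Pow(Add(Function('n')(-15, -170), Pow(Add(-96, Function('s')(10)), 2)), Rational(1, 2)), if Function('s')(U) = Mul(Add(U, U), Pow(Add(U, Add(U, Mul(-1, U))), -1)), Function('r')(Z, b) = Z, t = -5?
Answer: Pow(8831, Rational(1, 2)) ≈ 93.973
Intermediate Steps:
Function('n')(S, R) = -5
Function('s')(U) = 2 (Function('s')(U) = Mul(Mul(2, U), Pow(Add(U, 0), -1)) = Mul(Mul(2, U), Pow(U, -1)) = 2)
Pow(Add(Function('n')(-15, -170), Pow(Add(-96, Function('s')(10)), 2)), Rational(1, 2)) = Pow(Add(-5, Pow(Add(-96, 2), 2)), Rational(1, 2)) = Pow(Add(-5, Pow(-94, 2)), Rational(1, 2)) = Pow(Add(-5, 8836), Rational(1, 2)) = Pow(8831, Rational(1, 2))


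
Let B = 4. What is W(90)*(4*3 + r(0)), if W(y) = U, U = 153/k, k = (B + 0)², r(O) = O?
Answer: 459/4 ≈ 114.75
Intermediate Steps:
k = 16 (k = (4 + 0)² = 4² = 16)
U = 153/16 ≈ 9.5625
W(y) = 153/16
W(90)*(4*3 + r(0)) = 153*(4*3 + 0)/16 = 153*(12 + 0)/16 = (153/16)*12 = 459/4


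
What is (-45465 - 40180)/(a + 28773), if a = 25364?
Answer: -85645/54137 ≈ -1.5820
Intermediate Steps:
(-45465 - 40180)/(a + 28773) = (-45465 - 40180)/(25364 + 28773) = -85645/54137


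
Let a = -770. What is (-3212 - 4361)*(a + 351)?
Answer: 3173087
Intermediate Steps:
(-3212 - 4361)*(a + 351) = (-3212 - 4361)*(-770 + 351) = -7573*(-419) = 3173087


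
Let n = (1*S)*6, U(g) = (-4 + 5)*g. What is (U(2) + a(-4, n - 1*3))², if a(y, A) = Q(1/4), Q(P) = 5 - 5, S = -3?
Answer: 4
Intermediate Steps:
U(g) = g (U(g) = 1*g = g)
n = -18 (n = (1*(-3))*6 = -3*6 = -18)
Q(P) = 0
a(y, A) = 0
(U(2) + a(-4, n - 1*3))² = (2 + 0)² = 2² = 4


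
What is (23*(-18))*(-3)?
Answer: 1242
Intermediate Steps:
(23*(-18))*(-3) = -414*(-3) = 1242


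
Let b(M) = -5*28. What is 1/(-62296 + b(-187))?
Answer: -1/62436 ≈ -1.6016e-5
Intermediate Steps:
b(M) = -140
1/(-62296 + b(-187)) = 1/(-62296 - 140) = 1/(-62436) = -1/62436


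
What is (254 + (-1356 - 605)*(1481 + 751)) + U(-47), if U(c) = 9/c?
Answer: -205704815/47 ≈ -4.3767e+6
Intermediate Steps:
(254 + (-1356 - 605)*(1481 + 751)) + U(-47) = (254 + (-1356 - 605)*(1481 + 751)) + 9/(-47) = (254 - 1961*2232) + 9*(-1/47) = (254 - 4376952) - 9/47 = -4376698 - 9/47 = -205704815/47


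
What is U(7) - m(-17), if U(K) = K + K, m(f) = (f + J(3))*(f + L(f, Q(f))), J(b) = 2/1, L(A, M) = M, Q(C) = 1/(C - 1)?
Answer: -1451/6 ≈ -241.83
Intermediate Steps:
Q(C) = 1/(-1 + C)
J(b) = 2 (J(b) = 2*1 = 2)
m(f) = (2 + f)*(f + 1/(-1 + f)) (m(f) = (f + 2)*(f + 1/(-1 + f)) = (2 + f)*(f + 1/(-1 + f)))
U(K) = 2*K
U(7) - m(-17) = 2*7 - (2 + (-17)² + (-17)³ - 1*(-17))/(-1 - 17) = 14 - (2 + 289 - 4913 + 17)/(-18) = 14 - (-1)*(-4605)/18 = 14 - 1*1535/6 = 14 - 1535/6 = -1451/6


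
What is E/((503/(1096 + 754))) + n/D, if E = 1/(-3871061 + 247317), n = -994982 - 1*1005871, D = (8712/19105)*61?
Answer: -483866134369873245/6726833897696 ≈ -71931.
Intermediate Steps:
D = 531432/19105 (D = (8712*(1/19105))*61 = (8712/19105)*61 = 531432/19105 ≈ 27.816)
n = -2000853 (n = -994982 - 1005871 = -2000853)
E = -1/3623744 (E = 1/(-3623744) = -1/3623744 ≈ -2.7596e-7)
E/((503/(1096 + 754))) + n/D = -1/(3623744*(503/(1096 + 754))) - 2000853/531432/19105 = -1/(3623744*(503/1850)) - 2000853*19105/531432 = -1/(3623744*((1/1850)*503)) - 4247366285/59048 = -1/(3623744*503/1850) - 4247366285/59048 = -1/3623744*1850/503 - 4247366285/59048 = -925/911371616 - 4247366285/59048 = -483866134369873245/6726833897696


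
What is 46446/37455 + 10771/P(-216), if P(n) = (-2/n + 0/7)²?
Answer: 1568527321322/12485 ≈ 1.2563e+8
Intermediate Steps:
P(n) = 4/n² (P(n) = (-2/n + 0*(⅐))² = (-2/n + 0)² = (-2/n)² = 4/n²)
46446/37455 + 10771/P(-216) = 46446/37455 + 10771/((4/(-216)²)) = 46446*(1/37455) + 10771/((4*(1/46656))) = 15482/12485 + 10771/(1/11664) = 15482/12485 + 10771*11664 = 15482/12485 + 125632944 = 1568527321322/12485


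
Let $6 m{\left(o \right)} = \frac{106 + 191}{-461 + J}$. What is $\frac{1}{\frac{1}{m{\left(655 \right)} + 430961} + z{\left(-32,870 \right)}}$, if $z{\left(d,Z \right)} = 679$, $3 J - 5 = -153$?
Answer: $\frac{1319602285}{896009954577} \approx 0.0014728$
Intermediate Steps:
$J = - \frac{148}{3}$ ($J = \frac{5}{3} + \frac{1}{3} \left(-153\right) = \frac{5}{3} - 51 = - \frac{148}{3} \approx -49.333$)
$m{\left(o \right)} = - \frac{297}{3062}$ ($m{\left(o \right)} = \frac{\left(106 + 191\right) \frac{1}{-461 - \frac{148}{3}}}{6} = \frac{297 \frac{1}{- \frac{1531}{3}}}{6} = \frac{297 \left(- \frac{3}{1531}\right)}{6} = \frac{1}{6} \left(- \frac{891}{1531}\right) = - \frac{297}{3062}$)
$\frac{1}{\frac{1}{m{\left(655 \right)} + 430961} + z{\left(-32,870 \right)}} = \frac{1}{\frac{1}{- \frac{297}{3062} + 430961} + 679} = \frac{1}{\frac{1}{\frac{1319602285}{3062}} + 679} = \frac{1}{\frac{3062}{1319602285} + 679} = \frac{1}{\frac{896009954577}{1319602285}} = \frac{1319602285}{896009954577}$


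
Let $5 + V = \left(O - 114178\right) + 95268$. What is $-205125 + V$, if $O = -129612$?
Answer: $-353652$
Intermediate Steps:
$V = -148527$ ($V = -5 + \left(\left(-129612 - 114178\right) + 95268\right) = -5 + \left(-243790 + 95268\right) = -5 - 148522 = -148527$)
$-205125 + V = -205125 - 148527 = -353652$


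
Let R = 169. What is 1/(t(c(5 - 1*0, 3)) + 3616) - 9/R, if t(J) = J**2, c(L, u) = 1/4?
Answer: -518009/9777833 ≈ -0.052978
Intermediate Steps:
c(L, u) = 1/4
1/(t(c(5 - 1*0, 3)) + 3616) - 9/R = 1/((1/4)**2 + 3616) - 9/169 = 1/(1/16 + 3616) - 9*1/169 = 1/(57857/16) - 9/169 = 16/57857 - 9/169 = -518009/9777833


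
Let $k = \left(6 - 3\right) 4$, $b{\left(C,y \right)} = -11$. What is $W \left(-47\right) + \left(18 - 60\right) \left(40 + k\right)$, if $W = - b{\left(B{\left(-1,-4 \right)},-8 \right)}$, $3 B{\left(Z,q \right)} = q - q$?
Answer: $-2701$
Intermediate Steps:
$B{\left(Z,q \right)} = 0$ ($B{\left(Z,q \right)} = \frac{q - q}{3} = \frac{1}{3} \cdot 0 = 0$)
$k = 12$ ($k = 3 \cdot 4 = 12$)
$W = 11$ ($W = \left(-1\right) \left(-11\right) = 11$)
$W \left(-47\right) + \left(18 - 60\right) \left(40 + k\right) = 11 \left(-47\right) + \left(18 - 60\right) \left(40 + 12\right) = -517 - 2184 = -2701$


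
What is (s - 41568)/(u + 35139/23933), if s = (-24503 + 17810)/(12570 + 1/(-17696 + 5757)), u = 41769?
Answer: -166445714245811/167254290847912 ≈ -0.99517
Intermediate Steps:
s = -3474249/6524923 (s = -6693/(12570 + 1/(-11939)) = -6693/(12570 - 1/11939) = -6693/150073229/11939 = -6693*11939/150073229 = -3474249/6524923 ≈ -0.53246)
(s - 41568)/(u + 35139/23933) = (-3474249/6524923 - 41568)/(41769 + 35139/23933) = -271231473513/(6524923*(41769 + 35139*(1/23933))) = -271231473513/(6524923*(41769 + 2703/1841)) = -271231473513/(6524923*76899432/1841) = -271231473513/6524923*1841/76899432 = -166445714245811/167254290847912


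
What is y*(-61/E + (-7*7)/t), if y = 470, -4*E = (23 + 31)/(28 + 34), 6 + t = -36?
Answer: 3569885/27 ≈ 1.3222e+5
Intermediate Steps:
t = -42 (t = -6 - 36 = -42)
E = -27/124 (E = -(23 + 31)/(4*(28 + 34)) = -27/(2*62) = -¼*27/31 = -27/124 ≈ -0.21774)
y*(-61/E + (-7*7)/t) = 470*(-61/(-27/124) - 7*7/(-42)) = 470*(-61*(-124/27) - 49*(-1/42)) = 470*(7564/27 + 7/6) = 470*(15191/54) = 3569885/27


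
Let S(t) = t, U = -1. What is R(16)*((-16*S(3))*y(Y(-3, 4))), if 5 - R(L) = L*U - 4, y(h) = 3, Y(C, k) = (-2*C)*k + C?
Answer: -3600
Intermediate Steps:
Y(C, k) = C - 2*C*k (Y(C, k) = -2*C*k + C = C - 2*C*k)
R(L) = 9 + L (R(L) = 5 - (L*(-1) - 4) = 5 - (-L - 4) = 5 - (-4 - L) = 5 + (4 + L) = 9 + L)
R(16)*((-16*S(3))*y(Y(-3, 4))) = (9 + 16)*(-16*3*3) = 25*(-48*3) = 25*(-144) = -3600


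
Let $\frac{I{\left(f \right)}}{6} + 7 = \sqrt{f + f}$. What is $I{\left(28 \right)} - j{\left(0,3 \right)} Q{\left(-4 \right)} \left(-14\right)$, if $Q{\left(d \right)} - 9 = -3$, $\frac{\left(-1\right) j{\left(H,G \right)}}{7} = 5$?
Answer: $-2982 + 12 \sqrt{14} \approx -2937.1$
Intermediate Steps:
$j{\left(H,G \right)} = -35$ ($j{\left(H,G \right)} = \left(-7\right) 5 = -35$)
$Q{\left(d \right)} = 6$ ($Q{\left(d \right)} = 9 - 3 = 6$)
$I{\left(f \right)} = -42 + 6 \sqrt{2} \sqrt{f}$ ($I{\left(f \right)} = -42 + 6 \sqrt{f + f} = -42 + 6 \sqrt{2 f} = -42 + 6 \sqrt{2} \sqrt{f}$)
$I{\left(28 \right)} - j{\left(0,3 \right)} Q{\left(-4 \right)} \left(-14\right) = \left(-42 + 6 \sqrt{2} \sqrt{28}\right) - \left(-35\right) 6 \left(-14\right) = \left(-42 + 6 \sqrt{2} \cdot 2 \sqrt{7}\right) - \left(-210\right) \left(-14\right) = \left(-42 + 12 \sqrt{14}\right) - 2940 = -2982 + 12 \sqrt{14}$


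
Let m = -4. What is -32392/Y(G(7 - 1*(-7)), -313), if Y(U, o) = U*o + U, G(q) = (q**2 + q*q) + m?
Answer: 4049/15132 ≈ 0.26758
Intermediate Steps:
G(q) = -4 + 2*q**2 (G(q) = (q**2 + q*q) - 4 = (q**2 + q**2) - 4 = 2*q**2 - 4 = -4 + 2*q**2)
Y(U, o) = U + U*o
-32392/Y(G(7 - 1*(-7)), -313) = -32392*1/((1 - 313)*(-4 + 2*(7 - 1*(-7))**2)) = -32392*(-1/(312*(-4 + 2*(7 + 7)**2))) = -32392*(-1/(312*(-4 + 2*14**2))) = -32392*(-1/(312*(-4 + 2*196))) = -32392*(-1/(312*(-4 + 392))) = -32392/(388*(-312)) = -32392/(-121056) = -32392*(-1/121056) = 4049/15132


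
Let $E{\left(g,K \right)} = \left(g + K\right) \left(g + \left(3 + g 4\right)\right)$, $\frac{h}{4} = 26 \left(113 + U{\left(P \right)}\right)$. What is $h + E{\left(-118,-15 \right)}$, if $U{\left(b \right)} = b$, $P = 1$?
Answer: $89927$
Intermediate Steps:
$h = 11856$ ($h = 4 \cdot 26 \left(113 + 1\right) = 4 \cdot 26 \cdot 114 = 4 \cdot 2964 = 11856$)
$E{\left(g,K \right)} = \left(3 + 5 g\right) \left(K + g\right)$ ($E{\left(g,K \right)} = \left(K + g\right) \left(g + \left(3 + 4 g\right)\right) = \left(K + g\right) \left(3 + 5 g\right) = \left(3 + 5 g\right) \left(K + g\right)$)
$h + E{\left(-118,-15 \right)} = 11856 + \left(3 \left(-15\right) + 3 \left(-118\right) + 5 \left(-118\right)^{2} + 5 \left(-15\right) \left(-118\right)\right) = 11856 + \left(-45 - 354 + 5 \cdot 13924 + 8850\right) = 11856 + \left(-45 - 354 + 69620 + 8850\right) = 11856 + 78071 = 89927$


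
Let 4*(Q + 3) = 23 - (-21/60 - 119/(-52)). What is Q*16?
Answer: 2356/65 ≈ 36.246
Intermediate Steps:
Q = 589/260 (Q = -3 + (23 - (-21/60 - 119/(-52)))/4 = -3 + (23 - (-21*1/60 - 119*(-1/52)))/4 = -3 + (23 - (-7/20 + 119/52))/4 = -3 + (23 - 1*126/65)/4 = -3 + (23 - 126/65)/4 = -3 + (¼)*(1369/65) = -3 + 1369/260 = 589/260 ≈ 2.2654)
Q*16 = (589/260)*16 = 2356/65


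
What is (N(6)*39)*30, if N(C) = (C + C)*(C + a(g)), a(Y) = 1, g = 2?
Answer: 98280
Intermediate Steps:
N(C) = 2*C*(1 + C) (N(C) = (C + C)*(C + 1) = (2*C)*(1 + C) = 2*C*(1 + C))
(N(6)*39)*30 = ((2*6*(1 + 6))*39)*30 = ((2*6*7)*39)*30 = (84*39)*30 = 3276*30 = 98280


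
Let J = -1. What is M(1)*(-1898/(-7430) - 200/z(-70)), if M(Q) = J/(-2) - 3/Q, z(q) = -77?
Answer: -816073/114422 ≈ -7.1321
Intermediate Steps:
M(Q) = ½ - 3/Q (M(Q) = -1/(-2) - 3/Q = -1*(-½) - 3/Q = ½ - 3/Q)
M(1)*(-1898/(-7430) - 200/z(-70)) = ((½)*(-6 + 1)/1)*(-1898/(-7430) - 200/(-77)) = ((½)*1*(-5))*(-1898*(-1/7430) - 200*(-1/77)) = -5*(949/3715 + 200/77)/2 = -5/2*816073/286055 = -816073/114422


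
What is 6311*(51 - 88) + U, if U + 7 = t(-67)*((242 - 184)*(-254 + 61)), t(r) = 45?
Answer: -737244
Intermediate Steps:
U = -503737 (U = -7 + 45*((242 - 184)*(-254 + 61)) = -7 + 45*(58*(-193)) = -7 + 45*(-11194) = -7 - 503730 = -503737)
6311*(51 - 88) + U = 6311*(51 - 88) - 503737 = 6311*(-37) - 503737 = -233507 - 503737 = -737244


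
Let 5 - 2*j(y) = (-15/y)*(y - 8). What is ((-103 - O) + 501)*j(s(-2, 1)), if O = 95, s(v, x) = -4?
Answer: 7575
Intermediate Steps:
j(y) = 5/2 + 15*(-8 + y)/(2*y) (j(y) = 5/2 - (-15/y)*(y - 8)/2 = 5/2 - (-15/y)*(-8 + y)/2 = 5/2 - (-15)*(-8 + y)/(2*y) = 5/2 + 15*(-8 + y)/(2*y))
((-103 - O) + 501)*j(s(-2, 1)) = ((-103 - 1*95) + 501)*(10 - 60/(-4)) = ((-103 - 95) + 501)*(10 - 60*(-¼)) = (-198 + 501)*(10 + 15) = 303*25 = 7575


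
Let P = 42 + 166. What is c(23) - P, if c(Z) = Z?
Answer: -185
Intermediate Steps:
P = 208
c(23) - P = 23 - 1*208 = 23 - 208 = -185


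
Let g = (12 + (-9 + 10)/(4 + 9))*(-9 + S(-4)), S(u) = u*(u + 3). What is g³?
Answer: -483736625/2197 ≈ -2.2018e+5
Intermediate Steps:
S(u) = u*(3 + u)
g = -785/13 (g = (12 + (-9 + 10)/(4 + 9))*(-9 - 4*(3 - 4)) = (12 + 1/13)*(-9 - 4*(-1)) = (12 + 1*(1/13))*(-9 + 4) = (12 + 1/13)*(-5) = (157/13)*(-5) = -785/13 ≈ -60.385)
g³ = (-785/13)³ = -483736625/2197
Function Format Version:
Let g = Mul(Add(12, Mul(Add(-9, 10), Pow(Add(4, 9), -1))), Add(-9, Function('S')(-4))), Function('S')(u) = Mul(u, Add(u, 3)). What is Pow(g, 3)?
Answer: Rational(-483736625, 2197) ≈ -2.2018e+5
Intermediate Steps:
Function('S')(u) = Mul(u, Add(3, u))
g = Rational(-785, 13) (g = Mul(Add(12, Mul(Add(-9, 10), Pow(Add(4, 9), -1))), Add(-9, Mul(-4, Add(3, -4)))) = Mul(Add(12, Mul(1, Pow(13, -1))), Add(-9, Mul(-4, -1))) = Mul(Add(12, Mul(1, Rational(1, 13))), Add(-9, 4)) = Mul(Add(12, Rational(1, 13)), -5) = Mul(Rational(157, 13), -5) = Rational(-785, 13) ≈ -60.385)
Pow(g, 3) = Pow(Rational(-785, 13), 3) = Rational(-483736625, 2197)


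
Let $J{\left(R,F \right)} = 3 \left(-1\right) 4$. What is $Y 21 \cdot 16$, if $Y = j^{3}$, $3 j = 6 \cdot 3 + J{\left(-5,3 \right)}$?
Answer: $2688$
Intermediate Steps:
$J{\left(R,F \right)} = -12$ ($J{\left(R,F \right)} = \left(-3\right) 4 = -12$)
$j = 2$ ($j = \frac{6 \cdot 3 - 12}{3} = \frac{18 - 12}{3} = \frac{1}{3} \cdot 6 = 2$)
$Y = 8$ ($Y = 2^{3} = 8$)
$Y 21 \cdot 16 = 8 \cdot 21 \cdot 16 = 168 \cdot 16 = 2688$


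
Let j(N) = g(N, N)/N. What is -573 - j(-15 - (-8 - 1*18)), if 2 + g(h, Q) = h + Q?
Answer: -6323/11 ≈ -574.82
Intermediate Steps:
g(h, Q) = -2 + Q + h (g(h, Q) = -2 + (h + Q) = -2 + (Q + h) = -2 + Q + h)
j(N) = (-2 + 2*N)/N (j(N) = (-2 + N + N)/N = (-2 + 2*N)/N)
-573 - j(-15 - (-8 - 1*18)) = -573 - (2 - 2/(-15 - (-8 - 1*18))) = -573 - (2 - 2/(-15 - (-8 - 18))) = -573 - (2 - 2/(-15 - 1*(-26))) = -573 - (2 - 2/(-15 + 26)) = -573 - (2 - 2/11) = -573 - 1*20/11 = -573 - 20/11 = -6323/11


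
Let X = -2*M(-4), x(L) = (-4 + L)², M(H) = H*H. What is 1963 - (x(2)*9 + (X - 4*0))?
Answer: 1959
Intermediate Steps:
M(H) = H²
X = -32 (X = -2*(-4)² = -2*16 = -32)
1963 - (x(2)*9 + (X - 4*0)) = 1963 - ((-4 + 2)²*9 + (-32 - 4*0)) = 1963 - ((-2)²*9 + (-32 + 0)) = 1963 - (4*9 - 32) = 1963 - (36 - 32) = 1963 - 1*4 = 1963 - 4 = 1959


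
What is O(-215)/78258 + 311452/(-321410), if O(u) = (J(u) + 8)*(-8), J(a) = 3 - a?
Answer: -6238679974/6288225945 ≈ -0.99212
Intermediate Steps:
O(u) = -88 + 8*u (O(u) = ((3 - u) + 8)*(-8) = (11 - u)*(-8) = -88 + 8*u)
O(-215)/78258 + 311452/(-321410) = (-88 + 8*(-215))/78258 + 311452/(-321410) = (-88 - 1720)*(1/78258) + 311452*(-1/321410) = -1808*1/78258 - 155726/160705 = -904/39129 - 155726/160705 = -6238679974/6288225945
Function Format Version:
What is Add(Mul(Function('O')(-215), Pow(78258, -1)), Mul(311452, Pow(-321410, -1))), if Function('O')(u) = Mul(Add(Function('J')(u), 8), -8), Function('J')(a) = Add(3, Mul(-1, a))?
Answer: Rational(-6238679974, 6288225945) ≈ -0.99212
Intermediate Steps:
Function('O')(u) = Add(-88, Mul(8, u)) (Function('O')(u) = Mul(Add(Add(3, Mul(-1, u)), 8), -8) = Mul(Add(11, Mul(-1, u)), -8) = Add(-88, Mul(8, u)))
Add(Mul(Function('O')(-215), Pow(78258, -1)), Mul(311452, Pow(-321410, -1))) = Add(Mul(Add(-88, Mul(8, -215)), Pow(78258, -1)), Mul(311452, Pow(-321410, -1))) = Add(Mul(Add(-88, -1720), Rational(1, 78258)), Mul(311452, Rational(-1, 321410))) = Add(Mul(-1808, Rational(1, 78258)), Rational(-155726, 160705)) = Add(Rational(-904, 39129), Rational(-155726, 160705)) = Rational(-6238679974, 6288225945)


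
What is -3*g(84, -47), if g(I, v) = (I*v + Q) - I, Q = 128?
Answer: 11712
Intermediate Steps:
g(I, v) = 128 - I + I*v (g(I, v) = (I*v + 128) - I = (128 + I*v) - I = 128 - I + I*v)
-3*g(84, -47) = -3*(128 - 1*84 + 84*(-47)) = -3*(128 - 84 - 3948) = -3*(-3904) = 11712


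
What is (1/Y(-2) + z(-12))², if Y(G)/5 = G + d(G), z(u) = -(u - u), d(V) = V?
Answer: 1/400 ≈ 0.0025000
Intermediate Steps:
z(u) = 0 (z(u) = -1*0 = 0)
Y(G) = 10*G (Y(G) = 5*(G + G) = 5*(2*G) = 10*G)
(1/Y(-2) + z(-12))² = (1/(10*(-2)) + 0)² = (1/(-20) + 0)² = (-1/20 + 0)² = (-1/20)² = 1/400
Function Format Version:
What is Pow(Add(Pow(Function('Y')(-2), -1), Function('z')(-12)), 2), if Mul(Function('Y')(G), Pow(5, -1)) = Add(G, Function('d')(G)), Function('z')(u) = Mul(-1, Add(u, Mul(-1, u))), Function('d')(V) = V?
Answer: Rational(1, 400) ≈ 0.0025000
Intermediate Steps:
Function('z')(u) = 0 (Function('z')(u) = Mul(-1, 0) = 0)
Function('Y')(G) = Mul(10, G) (Function('Y')(G) = Mul(5, Add(G, G)) = Mul(5, Mul(2, G)) = Mul(10, G))
Pow(Add(Pow(Function('Y')(-2), -1), Function('z')(-12)), 2) = Pow(Add(Pow(Mul(10, -2), -1), 0), 2) = Pow(Add(Pow(-20, -1), 0), 2) = Pow(Add(Rational(-1, 20), 0), 2) = Pow(Rational(-1, 20), 2) = Rational(1, 400)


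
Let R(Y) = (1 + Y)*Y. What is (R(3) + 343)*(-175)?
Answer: -62125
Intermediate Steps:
R(Y) = Y*(1 + Y)
(R(3) + 343)*(-175) = (3*(1 + 3) + 343)*(-175) = (3*4 + 343)*(-175) = (12 + 343)*(-175) = 355*(-175) = -62125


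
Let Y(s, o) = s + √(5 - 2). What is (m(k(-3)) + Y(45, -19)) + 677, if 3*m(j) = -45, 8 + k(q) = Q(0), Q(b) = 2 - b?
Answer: 707 + √3 ≈ 708.73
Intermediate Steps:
k(q) = -6 (k(q) = -8 + (2 - 1*0) = -8 + (2 + 0) = -8 + 2 = -6)
m(j) = -15 (m(j) = (⅓)*(-45) = -15)
Y(s, o) = s + √3
(m(k(-3)) + Y(45, -19)) + 677 = (-15 + (45 + √3)) + 677 = (30 + √3) + 677 = 707 + √3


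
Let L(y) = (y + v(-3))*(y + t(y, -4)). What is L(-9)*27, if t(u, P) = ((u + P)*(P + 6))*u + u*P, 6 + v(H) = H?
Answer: -126846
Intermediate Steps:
v(H) = -6 + H
t(u, P) = P*u + u*(6 + P)*(P + u) (t(u, P) = ((P + u)*(6 + P))*u + P*u = ((6 + P)*(P + u))*u + P*u = u*(6 + P)*(P + u) + P*u = P*u + u*(6 + P)*(P + u))
L(y) = (-9 + y)*(y + y*(-12 + 2*y)) (L(y) = (y + (-6 - 3))*(y + y*((-4)**2 + 6*y + 7*(-4) - 4*y)) = (y - 9)*(y + y*(16 + 6*y - 28 - 4*y)) = (-9 + y)*(y + y*(-12 + 2*y)))
L(-9)*27 = -9*(99 - 29*(-9) + 2*(-9)**2)*27 = -9*(99 + 261 + 2*81)*27 = -9*(99 + 261 + 162)*27 = -9*522*27 = -4698*27 = -126846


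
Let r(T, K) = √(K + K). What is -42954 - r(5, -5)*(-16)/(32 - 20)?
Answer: -42954 + 4*I*√10/3 ≈ -42954.0 + 4.2164*I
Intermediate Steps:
r(T, K) = √2*√K (r(T, K) = √(2*K) = √2*√K)
-42954 - r(5, -5)*(-16)/(32 - 20) = -42954 - (√2*√(-5))*(-16)/(32 - 20) = -42954 - (√2*(I*√5))*(-16)/12 = -42954 - (I*√10)*(-16)/12 = -42954 - (-16*I*√10)/12 = -42954 - (-4)*I*√10/3 = -42954 + 4*I*√10/3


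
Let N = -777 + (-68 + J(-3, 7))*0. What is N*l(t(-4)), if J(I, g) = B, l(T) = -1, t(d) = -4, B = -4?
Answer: 777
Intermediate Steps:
J(I, g) = -4
N = -777 (N = -777 + (-68 - 4)*0 = -777 - 72*0 = -777 + 0 = -777)
N*l(t(-4)) = -777*(-1) = 777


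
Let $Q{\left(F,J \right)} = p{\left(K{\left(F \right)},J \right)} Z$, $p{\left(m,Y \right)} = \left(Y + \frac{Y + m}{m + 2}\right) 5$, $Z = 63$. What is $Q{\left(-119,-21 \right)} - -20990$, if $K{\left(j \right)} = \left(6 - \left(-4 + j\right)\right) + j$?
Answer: $\frac{56345}{4} \approx 14086.0$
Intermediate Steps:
$K{\left(j \right)} = 10$ ($K{\left(j \right)} = \left(10 - j\right) + j = 10$)
$p{\left(m,Y \right)} = 5 Y + \frac{5 \left(Y + m\right)}{2 + m}$ ($p{\left(m,Y \right)} = \left(Y + \frac{Y + m}{2 + m}\right) 5 = 5 Y + \frac{5 \left(Y + m\right)}{2 + m}$)
$Q{\left(F,J \right)} = \frac{525}{2} + \frac{1365 J}{4}$ ($Q{\left(F,J \right)} = \frac{5 \left(10 + 3 J + J 10\right)}{2 + 10} \cdot 63 = \frac{5 \left(10 + 3 J + 10 J\right)}{12} \cdot 63 = 5 \cdot \frac{1}{12} \left(10 + 13 J\right) 63 = \left(\frac{25}{6} + \frac{65 J}{12}\right) 63 = \frac{525}{2} + \frac{1365 J}{4}$)
$Q{\left(-119,-21 \right)} - -20990 = \left(\frac{525}{2} + \frac{1365}{4} \left(-21\right)\right) - -20990 = \left(\frac{525}{2} - \frac{28665}{4}\right) + 20990 = - \frac{27615}{4} + 20990 = \frac{56345}{4}$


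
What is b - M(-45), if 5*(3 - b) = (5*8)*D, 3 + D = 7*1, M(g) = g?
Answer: 16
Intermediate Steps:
D = 4 (D = -3 + 7*1 = -3 + 7 = 4)
b = -29 (b = 3 - 5*8*4/5 = 3 - 8*4 = 3 - 1/5*160 = 3 - 32 = -29)
b - M(-45) = -29 - 1*(-45) = -29 + 45 = 16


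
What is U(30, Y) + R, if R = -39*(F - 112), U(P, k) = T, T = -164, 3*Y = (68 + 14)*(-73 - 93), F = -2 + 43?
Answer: 2605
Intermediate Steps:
F = 41
Y = -13612/3 (Y = ((68 + 14)*(-73 - 93))/3 = (82*(-166))/3 = (⅓)*(-13612) = -13612/3 ≈ -4537.3)
U(P, k) = -164
R = 2769 (R = -39*(41 - 112) = -39*(-71) = 2769)
U(30, Y) + R = -164 + 2769 = 2605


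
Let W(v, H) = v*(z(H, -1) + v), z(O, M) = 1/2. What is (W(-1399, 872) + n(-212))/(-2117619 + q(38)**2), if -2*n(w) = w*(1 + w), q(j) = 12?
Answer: -3868271/4234950 ≈ -0.91342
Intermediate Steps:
z(O, M) = 1/2
W(v, H) = v*(1/2 + v)
n(w) = -w*(1 + w)/2
(W(-1399, 872) + n(-212))/(-2117619 + q(38)**2) = (-1399*(1/2 - 1399) - 1/2*(-212)*(1 - 212))/(-2117619 + 12**2) = (-1399*(-2797/2) - 1/2*(-212)*(-211))/(-2117619 + 144) = (3913003/2 - 22366)/(-2117475) = (3868271/2)*(-1/2117475) = -3868271/4234950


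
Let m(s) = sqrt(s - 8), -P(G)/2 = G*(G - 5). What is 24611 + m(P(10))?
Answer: 24611 + 6*I*sqrt(3) ≈ 24611.0 + 10.392*I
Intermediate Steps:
P(G) = -2*G*(-5 + G) (P(G) = -2*G*(G - 5) = -2*G*(-5 + G))
m(s) = sqrt(-8 + s)
24611 + m(P(10)) = 24611 + sqrt(-8 + 2*10*(5 - 1*10)) = 24611 + sqrt(-8 + 2*10*(5 - 10)) = 24611 + sqrt(-8 + 2*10*(-5)) = 24611 + sqrt(-8 - 100) = 24611 + sqrt(-108) = 24611 + 6*I*sqrt(3)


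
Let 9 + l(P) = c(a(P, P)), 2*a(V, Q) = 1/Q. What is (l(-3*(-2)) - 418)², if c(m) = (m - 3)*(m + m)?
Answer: 947346841/5184 ≈ 1.8274e+5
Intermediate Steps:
a(V, Q) = 1/(2*Q)
c(m) = 2*m*(-3 + m) (c(m) = (-3 + m)*(2*m) = 2*m*(-3 + m))
l(P) = -9 + (-3 + 1/(2*P))/P (l(P) = -9 + 2*(1/(2*P))*(-3 + 1/(2*P)) = -9 + (-3 + 1/(2*P))/P)
(l(-3*(-2)) - 418)² = ((-9 + 1/(2*(-3*(-2))²) - 3/((-3*(-2)))) - 418)² = ((-9 + (½)/6² - 3/6) - 418)² = ((-9 + (½)*(1/36) - 3*⅙) - 418)² = ((-9 + 1/72 - ½) - 418)² = (-683/72 - 418)² = (-30779/72)² = 947346841/5184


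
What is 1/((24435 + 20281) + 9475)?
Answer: 1/54191 ≈ 1.8453e-5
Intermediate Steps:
1/((24435 + 20281) + 9475) = 1/(44716 + 9475) = 1/54191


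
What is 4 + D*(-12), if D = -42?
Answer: 508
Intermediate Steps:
4 + D*(-12) = 4 - 42*(-12) = 4 + 504 = 508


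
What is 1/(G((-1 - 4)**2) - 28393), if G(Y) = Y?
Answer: -1/28368 ≈ -3.5251e-5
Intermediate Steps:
1/(G((-1 - 4)**2) - 28393) = 1/((-1 - 4)**2 - 28393) = 1/((-5)**2 - 28393) = 1/(25 - 28393) = 1/(-28368) = -1/28368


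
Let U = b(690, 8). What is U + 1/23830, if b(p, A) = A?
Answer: 190641/23830 ≈ 8.0000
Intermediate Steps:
U = 8
U + 1/23830 = 8 + 1/23830 = 190641/23830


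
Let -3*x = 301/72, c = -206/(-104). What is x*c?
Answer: -31003/11232 ≈ -2.7602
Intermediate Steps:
c = 103/52 (c = -206*(-1/104) = 103/52 ≈ 1.9808)
x = -301/216 (x = -301/(3*72) = -⅓*301/72 = -301/216 ≈ -1.3935)
x*c = -301/216*103/52 = -31003/11232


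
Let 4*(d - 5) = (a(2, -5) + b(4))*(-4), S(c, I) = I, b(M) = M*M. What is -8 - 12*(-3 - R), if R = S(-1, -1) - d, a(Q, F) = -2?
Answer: 124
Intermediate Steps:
b(M) = M²
d = -9 (d = 5 + ((-2 + 4²)*(-4))/4 = 5 + ((-2 + 16)*(-4))/4 = 5 + (14*(-4))/4 = 5 + (¼)*(-56) = 5 - 14 = -9)
R = 8 (R = -1 - 1*(-9) = -1 + 9 = 8)
-8 - 12*(-3 - R) = -8 - 12*(-3 - 1*8) = -8 - 12*(-3 - 8) = -8 - 12*(-11) = -8 + 132 = 124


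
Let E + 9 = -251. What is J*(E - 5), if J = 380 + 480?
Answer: -227900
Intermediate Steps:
E = -260 (E = -9 - 251 = -260)
J = 860
J*(E - 5) = 860*(-260 - 5) = 860*(-265) = -227900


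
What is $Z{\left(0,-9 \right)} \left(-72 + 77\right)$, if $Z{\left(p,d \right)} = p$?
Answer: $0$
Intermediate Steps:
$Z{\left(0,-9 \right)} \left(-72 + 77\right) = 0 \left(-72 + 77\right) = 0 \cdot 5 = 0$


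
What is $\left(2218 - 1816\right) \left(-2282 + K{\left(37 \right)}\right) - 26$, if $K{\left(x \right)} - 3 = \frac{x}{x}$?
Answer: $-915782$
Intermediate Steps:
$K{\left(x \right)} = 4$ ($K{\left(x \right)} = 3 + \frac{x}{x} = 3 + 1 = 4$)
$\left(2218 - 1816\right) \left(-2282 + K{\left(37 \right)}\right) - 26 = \left(2218 - 1816\right) \left(-2282 + 4\right) - 26 = 402 \left(-2278\right) - 26 = -915756 - 26 = -915782$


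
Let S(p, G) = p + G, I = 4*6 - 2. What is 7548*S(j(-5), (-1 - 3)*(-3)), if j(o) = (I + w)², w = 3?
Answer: 4808076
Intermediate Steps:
I = 22 (I = 24 - 2 = 22)
j(o) = 625 (j(o) = (22 + 3)² = 25² = 625)
S(p, G) = G + p
7548*S(j(-5), (-1 - 3)*(-3)) = 7548*((-1 - 3)*(-3) + 625) = 7548*(-4*(-3) + 625) = 7548*(12 + 625) = 7548*637 = 4808076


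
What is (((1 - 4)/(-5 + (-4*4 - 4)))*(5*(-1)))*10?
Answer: -6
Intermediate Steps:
(((1 - 4)/(-5 + (-4*4 - 4)))*(5*(-1)))*10 = (-3/(-5 + (-16 - 4))*(-5))*10 = (-3/(-5 - 20)*(-5))*10 = (-3/(-25)*(-5))*10 = (-3*(-1/25)*(-5))*10 = ((3/25)*(-5))*10 = -⅗*10 = -6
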